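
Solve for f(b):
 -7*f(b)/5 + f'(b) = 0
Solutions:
 f(b) = C1*exp(7*b/5)


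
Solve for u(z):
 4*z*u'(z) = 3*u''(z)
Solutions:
 u(z) = C1 + C2*erfi(sqrt(6)*z/3)


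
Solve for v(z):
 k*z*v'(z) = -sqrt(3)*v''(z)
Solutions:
 v(z) = Piecewise((-sqrt(2)*3^(1/4)*sqrt(pi)*C1*erf(sqrt(2)*3^(3/4)*sqrt(k)*z/6)/(2*sqrt(k)) - C2, (k > 0) | (k < 0)), (-C1*z - C2, True))


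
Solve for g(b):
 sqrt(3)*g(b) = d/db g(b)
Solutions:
 g(b) = C1*exp(sqrt(3)*b)


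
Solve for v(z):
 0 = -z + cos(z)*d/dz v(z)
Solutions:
 v(z) = C1 + Integral(z/cos(z), z)


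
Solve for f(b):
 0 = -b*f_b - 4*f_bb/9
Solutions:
 f(b) = C1 + C2*erf(3*sqrt(2)*b/4)


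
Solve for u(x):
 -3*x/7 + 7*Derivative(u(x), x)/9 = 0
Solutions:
 u(x) = C1 + 27*x^2/98


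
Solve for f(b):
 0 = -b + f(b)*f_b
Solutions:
 f(b) = -sqrt(C1 + b^2)
 f(b) = sqrt(C1 + b^2)


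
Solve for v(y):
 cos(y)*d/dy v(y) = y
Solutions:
 v(y) = C1 + Integral(y/cos(y), y)


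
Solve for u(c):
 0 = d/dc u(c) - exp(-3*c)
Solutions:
 u(c) = C1 - exp(-3*c)/3


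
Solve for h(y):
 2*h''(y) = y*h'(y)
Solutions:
 h(y) = C1 + C2*erfi(y/2)


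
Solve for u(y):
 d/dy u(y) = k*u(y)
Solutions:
 u(y) = C1*exp(k*y)


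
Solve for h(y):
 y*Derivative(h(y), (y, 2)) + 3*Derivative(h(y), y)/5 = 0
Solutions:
 h(y) = C1 + C2*y^(2/5)


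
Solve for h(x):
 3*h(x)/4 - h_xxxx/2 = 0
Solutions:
 h(x) = C1*exp(-2^(3/4)*3^(1/4)*x/2) + C2*exp(2^(3/4)*3^(1/4)*x/2) + C3*sin(2^(3/4)*3^(1/4)*x/2) + C4*cos(2^(3/4)*3^(1/4)*x/2)


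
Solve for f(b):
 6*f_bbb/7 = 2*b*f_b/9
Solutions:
 f(b) = C1 + Integral(C2*airyai(7^(1/3)*b/3) + C3*airybi(7^(1/3)*b/3), b)


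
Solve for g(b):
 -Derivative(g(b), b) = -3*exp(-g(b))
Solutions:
 g(b) = log(C1 + 3*b)


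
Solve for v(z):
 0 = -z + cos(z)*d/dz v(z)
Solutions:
 v(z) = C1 + Integral(z/cos(z), z)


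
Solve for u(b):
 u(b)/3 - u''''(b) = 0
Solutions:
 u(b) = C1*exp(-3^(3/4)*b/3) + C2*exp(3^(3/4)*b/3) + C3*sin(3^(3/4)*b/3) + C4*cos(3^(3/4)*b/3)


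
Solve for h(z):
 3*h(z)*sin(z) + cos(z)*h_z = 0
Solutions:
 h(z) = C1*cos(z)^3


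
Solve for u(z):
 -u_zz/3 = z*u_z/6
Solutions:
 u(z) = C1 + C2*erf(z/2)


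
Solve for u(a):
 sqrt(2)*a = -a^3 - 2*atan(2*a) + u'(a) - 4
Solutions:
 u(a) = C1 + a^4/4 + sqrt(2)*a^2/2 + 2*a*atan(2*a) + 4*a - log(4*a^2 + 1)/2


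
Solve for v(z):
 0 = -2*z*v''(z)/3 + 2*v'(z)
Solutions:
 v(z) = C1 + C2*z^4


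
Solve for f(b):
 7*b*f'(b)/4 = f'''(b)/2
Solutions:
 f(b) = C1 + Integral(C2*airyai(2^(2/3)*7^(1/3)*b/2) + C3*airybi(2^(2/3)*7^(1/3)*b/2), b)


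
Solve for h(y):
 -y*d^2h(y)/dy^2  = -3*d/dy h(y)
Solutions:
 h(y) = C1 + C2*y^4


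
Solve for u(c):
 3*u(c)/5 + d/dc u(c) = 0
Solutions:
 u(c) = C1*exp(-3*c/5)


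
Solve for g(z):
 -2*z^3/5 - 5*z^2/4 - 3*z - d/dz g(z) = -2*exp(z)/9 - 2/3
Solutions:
 g(z) = C1 - z^4/10 - 5*z^3/12 - 3*z^2/2 + 2*z/3 + 2*exp(z)/9


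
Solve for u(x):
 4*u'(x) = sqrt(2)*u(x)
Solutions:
 u(x) = C1*exp(sqrt(2)*x/4)


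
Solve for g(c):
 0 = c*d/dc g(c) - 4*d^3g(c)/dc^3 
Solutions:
 g(c) = C1 + Integral(C2*airyai(2^(1/3)*c/2) + C3*airybi(2^(1/3)*c/2), c)


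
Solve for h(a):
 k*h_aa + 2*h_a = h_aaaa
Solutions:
 h(a) = C1 + C2*exp(a*(k/(3*(sqrt(1 - k^3/27) + 1)^(1/3)) + (sqrt(1 - k^3/27) + 1)^(1/3))) + C3*exp(a*(4*k/((-1 + sqrt(3)*I)*(sqrt(1 - k^3/27) + 1)^(1/3)) - 3*(sqrt(1 - k^3/27) + 1)^(1/3) + 3*sqrt(3)*I*(sqrt(1 - k^3/27) + 1)^(1/3))/6) + C4*exp(-a*(4*k/((1 + sqrt(3)*I)*(sqrt(1 - k^3/27) + 1)^(1/3)) + 3*(sqrt(1 - k^3/27) + 1)^(1/3) + 3*sqrt(3)*I*(sqrt(1 - k^3/27) + 1)^(1/3))/6)


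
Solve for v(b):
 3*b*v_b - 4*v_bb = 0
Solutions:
 v(b) = C1 + C2*erfi(sqrt(6)*b/4)


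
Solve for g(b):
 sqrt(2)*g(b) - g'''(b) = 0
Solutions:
 g(b) = C3*exp(2^(1/6)*b) + (C1*sin(2^(1/6)*sqrt(3)*b/2) + C2*cos(2^(1/6)*sqrt(3)*b/2))*exp(-2^(1/6)*b/2)


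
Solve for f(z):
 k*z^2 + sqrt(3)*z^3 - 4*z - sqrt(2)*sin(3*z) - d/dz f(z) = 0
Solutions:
 f(z) = C1 + k*z^3/3 + sqrt(3)*z^4/4 - 2*z^2 + sqrt(2)*cos(3*z)/3


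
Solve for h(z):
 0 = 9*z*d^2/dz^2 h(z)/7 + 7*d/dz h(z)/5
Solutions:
 h(z) = C1 + C2/z^(4/45)


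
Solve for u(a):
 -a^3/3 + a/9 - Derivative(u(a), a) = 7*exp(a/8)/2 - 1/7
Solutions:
 u(a) = C1 - a^4/12 + a^2/18 + a/7 - 28*exp(a/8)


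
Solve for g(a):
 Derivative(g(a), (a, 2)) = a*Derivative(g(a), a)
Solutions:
 g(a) = C1 + C2*erfi(sqrt(2)*a/2)


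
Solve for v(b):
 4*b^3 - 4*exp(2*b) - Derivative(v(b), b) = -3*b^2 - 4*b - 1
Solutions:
 v(b) = C1 + b^4 + b^3 + 2*b^2 + b - 2*exp(2*b)


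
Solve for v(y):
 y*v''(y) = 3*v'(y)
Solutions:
 v(y) = C1 + C2*y^4


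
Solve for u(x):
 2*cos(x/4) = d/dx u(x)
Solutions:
 u(x) = C1 + 8*sin(x/4)


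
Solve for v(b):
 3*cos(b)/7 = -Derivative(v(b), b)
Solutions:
 v(b) = C1 - 3*sin(b)/7


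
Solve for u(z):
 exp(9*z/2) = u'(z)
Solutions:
 u(z) = C1 + 2*exp(9*z/2)/9


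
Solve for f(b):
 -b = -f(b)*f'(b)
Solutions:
 f(b) = -sqrt(C1 + b^2)
 f(b) = sqrt(C1 + b^2)


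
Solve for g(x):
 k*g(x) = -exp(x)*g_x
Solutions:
 g(x) = C1*exp(k*exp(-x))


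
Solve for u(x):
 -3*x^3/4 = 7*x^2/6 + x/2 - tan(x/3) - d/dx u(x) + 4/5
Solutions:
 u(x) = C1 + 3*x^4/16 + 7*x^3/18 + x^2/4 + 4*x/5 + 3*log(cos(x/3))


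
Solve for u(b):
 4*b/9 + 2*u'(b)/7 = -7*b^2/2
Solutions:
 u(b) = C1 - 49*b^3/12 - 7*b^2/9


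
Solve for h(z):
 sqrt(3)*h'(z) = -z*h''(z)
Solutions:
 h(z) = C1 + C2*z^(1 - sqrt(3))


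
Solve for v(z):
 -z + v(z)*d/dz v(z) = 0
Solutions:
 v(z) = -sqrt(C1 + z^2)
 v(z) = sqrt(C1 + z^2)


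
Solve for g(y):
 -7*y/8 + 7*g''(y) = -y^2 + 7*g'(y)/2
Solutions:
 g(y) = C1 + C2*exp(y/2) + 2*y^3/21 + 25*y^2/56 + 25*y/14


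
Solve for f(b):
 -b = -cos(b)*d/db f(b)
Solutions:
 f(b) = C1 + Integral(b/cos(b), b)


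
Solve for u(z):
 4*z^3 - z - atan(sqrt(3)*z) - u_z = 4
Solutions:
 u(z) = C1 + z^4 - z^2/2 - z*atan(sqrt(3)*z) - 4*z + sqrt(3)*log(3*z^2 + 1)/6


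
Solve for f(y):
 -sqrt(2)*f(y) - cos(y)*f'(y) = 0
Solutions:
 f(y) = C1*(sin(y) - 1)^(sqrt(2)/2)/(sin(y) + 1)^(sqrt(2)/2)


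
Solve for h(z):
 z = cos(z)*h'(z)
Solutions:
 h(z) = C1 + Integral(z/cos(z), z)


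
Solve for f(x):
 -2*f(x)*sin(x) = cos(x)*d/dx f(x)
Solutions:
 f(x) = C1*cos(x)^2


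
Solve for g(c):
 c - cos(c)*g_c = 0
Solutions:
 g(c) = C1 + Integral(c/cos(c), c)


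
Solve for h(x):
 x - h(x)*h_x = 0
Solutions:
 h(x) = -sqrt(C1 + x^2)
 h(x) = sqrt(C1 + x^2)


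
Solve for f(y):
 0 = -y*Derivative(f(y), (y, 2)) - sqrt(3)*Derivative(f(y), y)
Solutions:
 f(y) = C1 + C2*y^(1 - sqrt(3))


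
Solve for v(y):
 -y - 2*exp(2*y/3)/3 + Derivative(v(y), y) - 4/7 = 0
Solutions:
 v(y) = C1 + y^2/2 + 4*y/7 + exp(2*y/3)


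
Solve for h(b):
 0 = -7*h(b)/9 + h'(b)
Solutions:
 h(b) = C1*exp(7*b/9)


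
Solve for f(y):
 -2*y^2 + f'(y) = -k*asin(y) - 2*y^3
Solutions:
 f(y) = C1 - k*(y*asin(y) + sqrt(1 - y^2)) - y^4/2 + 2*y^3/3


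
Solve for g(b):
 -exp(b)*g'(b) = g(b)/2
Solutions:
 g(b) = C1*exp(exp(-b)/2)


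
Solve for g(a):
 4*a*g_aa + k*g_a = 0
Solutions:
 g(a) = C1 + a^(1 - re(k)/4)*(C2*sin(log(a)*Abs(im(k))/4) + C3*cos(log(a)*im(k)/4))


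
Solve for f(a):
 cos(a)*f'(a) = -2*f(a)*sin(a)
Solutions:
 f(a) = C1*cos(a)^2


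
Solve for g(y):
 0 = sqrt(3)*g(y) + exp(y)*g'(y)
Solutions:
 g(y) = C1*exp(sqrt(3)*exp(-y))


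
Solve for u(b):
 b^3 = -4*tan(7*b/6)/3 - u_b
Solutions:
 u(b) = C1 - b^4/4 + 8*log(cos(7*b/6))/7


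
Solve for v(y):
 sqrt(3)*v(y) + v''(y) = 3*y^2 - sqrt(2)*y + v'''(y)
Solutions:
 v(y) = C1*exp(y*(-2^(2/3)*(2 + 27*sqrt(3) + sqrt(-4 + (2 + 27*sqrt(3))^2))^(1/3) - 2*2^(1/3)/(2 + 27*sqrt(3) + sqrt(-4 + (2 + 27*sqrt(3))^2))^(1/3) + 4)/12)*sin(2^(1/3)*sqrt(3)*y*(-2^(1/3)*(2 + 27*sqrt(3) + sqrt(-4 + 729*(-sqrt(3) - 2/27)^2))^(1/3) + 2/(2 + 27*sqrt(3) + sqrt(-4 + 729*(-sqrt(3) - 2/27)^2))^(1/3))/12) + C2*exp(y*(-2^(2/3)*(2 + 27*sqrt(3) + sqrt(-4 + (2 + 27*sqrt(3))^2))^(1/3) - 2*2^(1/3)/(2 + 27*sqrt(3) + sqrt(-4 + (2 + 27*sqrt(3))^2))^(1/3) + 4)/12)*cos(2^(1/3)*sqrt(3)*y*(-2^(1/3)*(2 + 27*sqrt(3) + sqrt(-4 + 729*(-sqrt(3) - 2/27)^2))^(1/3) + 2/(2 + 27*sqrt(3) + sqrt(-4 + 729*(-sqrt(3) - 2/27)^2))^(1/3))/12) + C3*exp(y*(2*2^(1/3)/(2 + 27*sqrt(3) + sqrt(-4 + (2 + 27*sqrt(3))^2))^(1/3) + 2 + 2^(2/3)*(2 + 27*sqrt(3) + sqrt(-4 + (2 + 27*sqrt(3))^2))^(1/3))/6) + sqrt(3)*y^2 - sqrt(6)*y/3 - 2


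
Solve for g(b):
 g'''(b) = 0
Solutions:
 g(b) = C1 + C2*b + C3*b^2


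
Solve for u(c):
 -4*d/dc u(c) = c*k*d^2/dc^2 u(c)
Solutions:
 u(c) = C1 + c^(((re(k) - 4)*re(k) + im(k)^2)/(re(k)^2 + im(k)^2))*(C2*sin(4*log(c)*Abs(im(k))/(re(k)^2 + im(k)^2)) + C3*cos(4*log(c)*im(k)/(re(k)^2 + im(k)^2)))


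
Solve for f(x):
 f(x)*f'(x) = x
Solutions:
 f(x) = -sqrt(C1 + x^2)
 f(x) = sqrt(C1 + x^2)


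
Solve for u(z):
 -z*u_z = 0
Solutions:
 u(z) = C1


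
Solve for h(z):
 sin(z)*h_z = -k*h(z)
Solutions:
 h(z) = C1*exp(k*(-log(cos(z) - 1) + log(cos(z) + 1))/2)


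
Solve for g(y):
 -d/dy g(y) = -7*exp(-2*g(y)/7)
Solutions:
 g(y) = 7*log(-sqrt(C1 + 7*y)) - 7*log(7) + 7*log(14)/2
 g(y) = 7*log(C1 + 7*y)/2 - 7*log(7) + 7*log(14)/2


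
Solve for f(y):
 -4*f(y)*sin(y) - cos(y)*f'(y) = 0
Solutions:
 f(y) = C1*cos(y)^4


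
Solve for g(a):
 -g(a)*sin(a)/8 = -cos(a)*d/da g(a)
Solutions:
 g(a) = C1/cos(a)^(1/8)


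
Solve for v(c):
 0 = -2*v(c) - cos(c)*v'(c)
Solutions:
 v(c) = C1*(sin(c) - 1)/(sin(c) + 1)


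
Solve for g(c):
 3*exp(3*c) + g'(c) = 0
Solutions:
 g(c) = C1 - exp(3*c)


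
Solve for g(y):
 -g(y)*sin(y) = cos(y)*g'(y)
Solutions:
 g(y) = C1*cos(y)


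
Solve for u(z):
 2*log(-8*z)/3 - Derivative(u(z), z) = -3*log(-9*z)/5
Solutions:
 u(z) = C1 + 19*z*log(-z)/15 + z*(-19/15 + log(3)/5 + log(12))


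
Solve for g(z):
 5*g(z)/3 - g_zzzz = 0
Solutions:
 g(z) = C1*exp(-3^(3/4)*5^(1/4)*z/3) + C2*exp(3^(3/4)*5^(1/4)*z/3) + C3*sin(3^(3/4)*5^(1/4)*z/3) + C4*cos(3^(3/4)*5^(1/4)*z/3)


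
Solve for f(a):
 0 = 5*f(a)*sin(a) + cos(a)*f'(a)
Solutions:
 f(a) = C1*cos(a)^5


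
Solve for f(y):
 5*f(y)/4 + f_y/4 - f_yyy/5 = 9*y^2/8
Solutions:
 f(y) = C1*exp(-15^(1/3)*y*(15^(1/3)/(sqrt(2010) + 45)^(1/3) + (sqrt(2010) + 45)^(1/3))/12)*sin(3^(1/6)*5^(1/3)*y*(-3^(2/3)*(sqrt(2010) + 45)^(1/3) + 3*5^(1/3)/(sqrt(2010) + 45)^(1/3))/12) + C2*exp(-15^(1/3)*y*(15^(1/3)/(sqrt(2010) + 45)^(1/3) + (sqrt(2010) + 45)^(1/3))/12)*cos(3^(1/6)*5^(1/3)*y*(-3^(2/3)*(sqrt(2010) + 45)^(1/3) + 3*5^(1/3)/(sqrt(2010) + 45)^(1/3))/12) + C3*exp(15^(1/3)*y*(15^(1/3)/(sqrt(2010) + 45)^(1/3) + (sqrt(2010) + 45)^(1/3))/6) + 9*y^2/10 - 9*y/25 + 9/125


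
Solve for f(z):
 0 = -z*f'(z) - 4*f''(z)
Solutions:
 f(z) = C1 + C2*erf(sqrt(2)*z/4)


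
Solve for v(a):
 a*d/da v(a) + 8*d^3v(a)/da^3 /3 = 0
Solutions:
 v(a) = C1 + Integral(C2*airyai(-3^(1/3)*a/2) + C3*airybi(-3^(1/3)*a/2), a)


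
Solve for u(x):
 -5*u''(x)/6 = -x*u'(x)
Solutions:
 u(x) = C1 + C2*erfi(sqrt(15)*x/5)


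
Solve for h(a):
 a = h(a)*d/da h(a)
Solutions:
 h(a) = -sqrt(C1 + a^2)
 h(a) = sqrt(C1 + a^2)


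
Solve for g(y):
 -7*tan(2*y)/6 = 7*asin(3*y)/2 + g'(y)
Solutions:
 g(y) = C1 - 7*y*asin(3*y)/2 - 7*sqrt(1 - 9*y^2)/6 + 7*log(cos(2*y))/12


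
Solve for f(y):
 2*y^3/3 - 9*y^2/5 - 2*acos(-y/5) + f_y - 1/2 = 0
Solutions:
 f(y) = C1 - y^4/6 + 3*y^3/5 + 2*y*acos(-y/5) + y/2 + 2*sqrt(25 - y^2)


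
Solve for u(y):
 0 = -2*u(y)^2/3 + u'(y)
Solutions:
 u(y) = -3/(C1 + 2*y)


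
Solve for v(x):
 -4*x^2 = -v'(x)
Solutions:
 v(x) = C1 + 4*x^3/3


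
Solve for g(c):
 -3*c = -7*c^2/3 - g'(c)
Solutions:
 g(c) = C1 - 7*c^3/9 + 3*c^2/2


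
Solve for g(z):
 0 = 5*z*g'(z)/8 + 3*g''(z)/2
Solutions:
 g(z) = C1 + C2*erf(sqrt(30)*z/12)


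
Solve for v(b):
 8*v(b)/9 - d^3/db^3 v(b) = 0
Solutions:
 v(b) = C3*exp(2*3^(1/3)*b/3) + (C1*sin(3^(5/6)*b/3) + C2*cos(3^(5/6)*b/3))*exp(-3^(1/3)*b/3)


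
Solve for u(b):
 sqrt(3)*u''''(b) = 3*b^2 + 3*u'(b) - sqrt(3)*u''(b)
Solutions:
 u(b) = C1 + C2*exp(-2^(1/3)*sqrt(3)*b*(-2/(9 + sqrt(85))^(1/3) + 2^(1/3)*(9 + sqrt(85))^(1/3))/12)*sin(2^(1/3)*b*(2/(9 + sqrt(85))^(1/3) + 2^(1/3)*(9 + sqrt(85))^(1/3))/4) + C3*exp(-2^(1/3)*sqrt(3)*b*(-2/(9 + sqrt(85))^(1/3) + 2^(1/3)*(9 + sqrt(85))^(1/3))/12)*cos(2^(1/3)*b*(2/(9 + sqrt(85))^(1/3) + 2^(1/3)*(9 + sqrt(85))^(1/3))/4) + C4*exp(2^(1/3)*sqrt(3)*b*(-2/(9 + sqrt(85))^(1/3) + 2^(1/3)*(9 + sqrt(85))^(1/3))/6) - b^3/3 - sqrt(3)*b^2/3 - 2*b/3


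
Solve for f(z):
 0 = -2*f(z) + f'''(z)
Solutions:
 f(z) = C3*exp(2^(1/3)*z) + (C1*sin(2^(1/3)*sqrt(3)*z/2) + C2*cos(2^(1/3)*sqrt(3)*z/2))*exp(-2^(1/3)*z/2)


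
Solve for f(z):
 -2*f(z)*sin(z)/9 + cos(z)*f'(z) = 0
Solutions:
 f(z) = C1/cos(z)^(2/9)


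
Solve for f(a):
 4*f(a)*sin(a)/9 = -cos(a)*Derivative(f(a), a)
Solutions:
 f(a) = C1*cos(a)^(4/9)


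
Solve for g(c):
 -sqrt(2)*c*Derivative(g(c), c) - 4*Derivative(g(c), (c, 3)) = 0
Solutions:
 g(c) = C1 + Integral(C2*airyai(-sqrt(2)*c/2) + C3*airybi(-sqrt(2)*c/2), c)


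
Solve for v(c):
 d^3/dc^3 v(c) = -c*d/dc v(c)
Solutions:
 v(c) = C1 + Integral(C2*airyai(-c) + C3*airybi(-c), c)


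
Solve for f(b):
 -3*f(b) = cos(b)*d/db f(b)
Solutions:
 f(b) = C1*(sin(b) - 1)^(3/2)/(sin(b) + 1)^(3/2)


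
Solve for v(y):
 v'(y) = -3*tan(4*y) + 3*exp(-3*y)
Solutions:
 v(y) = C1 - 3*log(tan(4*y)^2 + 1)/8 - exp(-3*y)


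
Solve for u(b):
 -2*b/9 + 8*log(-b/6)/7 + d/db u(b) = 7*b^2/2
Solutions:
 u(b) = C1 + 7*b^3/6 + b^2/9 - 8*b*log(-b)/7 + 8*b*(1 + log(6))/7


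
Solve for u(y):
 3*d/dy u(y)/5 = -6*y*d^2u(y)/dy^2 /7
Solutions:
 u(y) = C1 + C2*y^(3/10)


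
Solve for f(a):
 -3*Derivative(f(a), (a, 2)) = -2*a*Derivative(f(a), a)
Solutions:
 f(a) = C1 + C2*erfi(sqrt(3)*a/3)


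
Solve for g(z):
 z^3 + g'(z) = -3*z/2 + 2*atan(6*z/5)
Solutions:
 g(z) = C1 - z^4/4 - 3*z^2/4 + 2*z*atan(6*z/5) - 5*log(36*z^2 + 25)/6


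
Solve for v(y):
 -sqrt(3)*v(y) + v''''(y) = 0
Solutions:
 v(y) = C1*exp(-3^(1/8)*y) + C2*exp(3^(1/8)*y) + C3*sin(3^(1/8)*y) + C4*cos(3^(1/8)*y)


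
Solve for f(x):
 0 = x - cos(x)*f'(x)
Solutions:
 f(x) = C1 + Integral(x/cos(x), x)


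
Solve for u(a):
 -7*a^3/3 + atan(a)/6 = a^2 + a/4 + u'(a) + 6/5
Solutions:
 u(a) = C1 - 7*a^4/12 - a^3/3 - a^2/8 + a*atan(a)/6 - 6*a/5 - log(a^2 + 1)/12


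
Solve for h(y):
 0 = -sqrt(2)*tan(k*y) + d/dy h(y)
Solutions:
 h(y) = C1 + sqrt(2)*Piecewise((-log(cos(k*y))/k, Ne(k, 0)), (0, True))


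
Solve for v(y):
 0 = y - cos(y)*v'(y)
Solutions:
 v(y) = C1 + Integral(y/cos(y), y)


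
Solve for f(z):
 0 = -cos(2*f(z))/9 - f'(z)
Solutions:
 z/9 - log(sin(2*f(z)) - 1)/4 + log(sin(2*f(z)) + 1)/4 = C1


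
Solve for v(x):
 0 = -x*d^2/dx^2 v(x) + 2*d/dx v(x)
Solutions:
 v(x) = C1 + C2*x^3


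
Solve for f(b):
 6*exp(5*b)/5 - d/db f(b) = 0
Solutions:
 f(b) = C1 + 6*exp(5*b)/25


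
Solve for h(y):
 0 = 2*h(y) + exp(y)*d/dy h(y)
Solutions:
 h(y) = C1*exp(2*exp(-y))


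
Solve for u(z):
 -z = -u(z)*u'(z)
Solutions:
 u(z) = -sqrt(C1 + z^2)
 u(z) = sqrt(C1 + z^2)


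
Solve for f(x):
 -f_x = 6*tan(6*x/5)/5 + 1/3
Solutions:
 f(x) = C1 - x/3 + log(cos(6*x/5))


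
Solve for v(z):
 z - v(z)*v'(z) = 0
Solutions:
 v(z) = -sqrt(C1 + z^2)
 v(z) = sqrt(C1 + z^2)


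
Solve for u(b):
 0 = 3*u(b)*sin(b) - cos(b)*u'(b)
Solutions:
 u(b) = C1/cos(b)^3


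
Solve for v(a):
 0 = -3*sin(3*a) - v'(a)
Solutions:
 v(a) = C1 + cos(3*a)


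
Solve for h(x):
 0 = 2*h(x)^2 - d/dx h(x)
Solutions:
 h(x) = -1/(C1 + 2*x)


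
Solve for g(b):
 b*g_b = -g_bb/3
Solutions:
 g(b) = C1 + C2*erf(sqrt(6)*b/2)


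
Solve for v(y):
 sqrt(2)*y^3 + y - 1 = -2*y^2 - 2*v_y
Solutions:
 v(y) = C1 - sqrt(2)*y^4/8 - y^3/3 - y^2/4 + y/2


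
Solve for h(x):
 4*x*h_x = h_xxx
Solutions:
 h(x) = C1 + Integral(C2*airyai(2^(2/3)*x) + C3*airybi(2^(2/3)*x), x)


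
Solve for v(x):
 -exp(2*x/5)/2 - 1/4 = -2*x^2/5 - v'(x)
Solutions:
 v(x) = C1 - 2*x^3/15 + x/4 + 5*exp(2*x/5)/4


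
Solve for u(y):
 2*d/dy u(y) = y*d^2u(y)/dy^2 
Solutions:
 u(y) = C1 + C2*y^3


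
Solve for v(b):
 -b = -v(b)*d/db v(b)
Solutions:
 v(b) = -sqrt(C1 + b^2)
 v(b) = sqrt(C1 + b^2)


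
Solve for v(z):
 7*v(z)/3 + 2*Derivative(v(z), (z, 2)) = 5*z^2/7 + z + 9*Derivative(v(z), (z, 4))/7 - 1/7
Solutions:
 v(z) = C1*exp(-sqrt(21)*z/3) + C2*exp(sqrt(21)*z/3) + C3*sin(sqrt(7)*z/3) + C4*cos(sqrt(7)*z/3) + 15*z^2/49 + 3*z/7 - 201/343


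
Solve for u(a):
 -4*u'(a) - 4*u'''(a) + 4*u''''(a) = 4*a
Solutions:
 u(a) = C1 + C2*exp(a*(-2^(2/3)*(3*sqrt(93) + 29)^(1/3) - 2*2^(1/3)/(3*sqrt(93) + 29)^(1/3) + 4)/12)*sin(2^(1/3)*sqrt(3)*a*(-2^(1/3)*(3*sqrt(93) + 29)^(1/3) + 2/(3*sqrt(93) + 29)^(1/3))/12) + C3*exp(a*(-2^(2/3)*(3*sqrt(93) + 29)^(1/3) - 2*2^(1/3)/(3*sqrt(93) + 29)^(1/3) + 4)/12)*cos(2^(1/3)*sqrt(3)*a*(-2^(1/3)*(3*sqrt(93) + 29)^(1/3) + 2/(3*sqrt(93) + 29)^(1/3))/12) + C4*exp(a*(2*2^(1/3)/(3*sqrt(93) + 29)^(1/3) + 2 + 2^(2/3)*(3*sqrt(93) + 29)^(1/3))/6) - a^2/2


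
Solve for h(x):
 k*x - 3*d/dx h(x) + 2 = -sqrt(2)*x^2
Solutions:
 h(x) = C1 + k*x^2/6 + sqrt(2)*x^3/9 + 2*x/3


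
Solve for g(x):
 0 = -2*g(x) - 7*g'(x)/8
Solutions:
 g(x) = C1*exp(-16*x/7)


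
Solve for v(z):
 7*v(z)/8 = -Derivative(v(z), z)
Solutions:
 v(z) = C1*exp(-7*z/8)


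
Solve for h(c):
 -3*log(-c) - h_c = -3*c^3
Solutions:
 h(c) = C1 + 3*c^4/4 - 3*c*log(-c) + 3*c


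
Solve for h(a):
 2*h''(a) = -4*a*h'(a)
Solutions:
 h(a) = C1 + C2*erf(a)


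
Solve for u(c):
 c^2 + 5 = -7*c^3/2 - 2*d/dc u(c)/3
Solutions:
 u(c) = C1 - 21*c^4/16 - c^3/2 - 15*c/2


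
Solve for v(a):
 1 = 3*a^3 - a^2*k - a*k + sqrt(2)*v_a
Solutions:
 v(a) = C1 - 3*sqrt(2)*a^4/8 + sqrt(2)*a^3*k/6 + sqrt(2)*a^2*k/4 + sqrt(2)*a/2


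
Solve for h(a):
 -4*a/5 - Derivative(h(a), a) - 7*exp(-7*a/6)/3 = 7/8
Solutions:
 h(a) = C1 - 2*a^2/5 - 7*a/8 + 2*exp(-7*a/6)


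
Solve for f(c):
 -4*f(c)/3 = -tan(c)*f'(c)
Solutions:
 f(c) = C1*sin(c)^(4/3)


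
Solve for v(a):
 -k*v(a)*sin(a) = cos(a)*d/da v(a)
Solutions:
 v(a) = C1*exp(k*log(cos(a)))


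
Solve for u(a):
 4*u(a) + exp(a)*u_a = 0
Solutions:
 u(a) = C1*exp(4*exp(-a))


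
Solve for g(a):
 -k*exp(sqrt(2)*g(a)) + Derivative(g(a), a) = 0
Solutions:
 g(a) = sqrt(2)*(2*log(-1/(C1 + a*k)) - log(2))/4


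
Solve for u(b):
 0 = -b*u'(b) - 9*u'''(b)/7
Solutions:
 u(b) = C1 + Integral(C2*airyai(-21^(1/3)*b/3) + C3*airybi(-21^(1/3)*b/3), b)


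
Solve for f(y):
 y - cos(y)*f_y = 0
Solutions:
 f(y) = C1 + Integral(y/cos(y), y)


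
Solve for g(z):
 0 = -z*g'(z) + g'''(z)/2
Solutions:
 g(z) = C1 + Integral(C2*airyai(2^(1/3)*z) + C3*airybi(2^(1/3)*z), z)


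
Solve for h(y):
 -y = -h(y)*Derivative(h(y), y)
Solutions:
 h(y) = -sqrt(C1 + y^2)
 h(y) = sqrt(C1 + y^2)


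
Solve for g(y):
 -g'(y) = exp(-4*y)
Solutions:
 g(y) = C1 + exp(-4*y)/4


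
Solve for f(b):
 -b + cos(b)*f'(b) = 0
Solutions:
 f(b) = C1 + Integral(b/cos(b), b)


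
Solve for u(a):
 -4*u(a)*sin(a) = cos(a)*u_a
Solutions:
 u(a) = C1*cos(a)^4


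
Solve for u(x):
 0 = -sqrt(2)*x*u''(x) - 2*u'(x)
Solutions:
 u(x) = C1 + C2*x^(1 - sqrt(2))


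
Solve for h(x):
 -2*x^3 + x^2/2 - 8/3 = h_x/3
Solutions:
 h(x) = C1 - 3*x^4/2 + x^3/2 - 8*x


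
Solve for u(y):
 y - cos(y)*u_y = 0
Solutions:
 u(y) = C1 + Integral(y/cos(y), y)


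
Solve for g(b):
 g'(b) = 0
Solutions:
 g(b) = C1


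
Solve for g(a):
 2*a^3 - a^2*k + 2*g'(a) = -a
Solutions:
 g(a) = C1 - a^4/4 + a^3*k/6 - a^2/4


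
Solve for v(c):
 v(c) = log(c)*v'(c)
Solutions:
 v(c) = C1*exp(li(c))


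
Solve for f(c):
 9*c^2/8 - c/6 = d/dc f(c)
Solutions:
 f(c) = C1 + 3*c^3/8 - c^2/12


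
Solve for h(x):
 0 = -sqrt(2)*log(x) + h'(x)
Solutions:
 h(x) = C1 + sqrt(2)*x*log(x) - sqrt(2)*x


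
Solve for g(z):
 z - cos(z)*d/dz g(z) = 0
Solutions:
 g(z) = C1 + Integral(z/cos(z), z)


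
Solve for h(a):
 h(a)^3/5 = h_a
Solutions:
 h(a) = -sqrt(10)*sqrt(-1/(C1 + a))/2
 h(a) = sqrt(10)*sqrt(-1/(C1 + a))/2


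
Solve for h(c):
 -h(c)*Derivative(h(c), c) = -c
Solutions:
 h(c) = -sqrt(C1 + c^2)
 h(c) = sqrt(C1 + c^2)


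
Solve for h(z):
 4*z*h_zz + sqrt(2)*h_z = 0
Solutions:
 h(z) = C1 + C2*z^(1 - sqrt(2)/4)


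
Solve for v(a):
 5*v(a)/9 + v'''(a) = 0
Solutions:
 v(a) = C3*exp(-15^(1/3)*a/3) + (C1*sin(3^(5/6)*5^(1/3)*a/6) + C2*cos(3^(5/6)*5^(1/3)*a/6))*exp(15^(1/3)*a/6)


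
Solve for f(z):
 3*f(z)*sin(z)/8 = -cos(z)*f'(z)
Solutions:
 f(z) = C1*cos(z)^(3/8)


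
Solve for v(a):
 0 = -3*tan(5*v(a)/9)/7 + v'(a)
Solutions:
 v(a) = -9*asin(C1*exp(5*a/21))/5 + 9*pi/5
 v(a) = 9*asin(C1*exp(5*a/21))/5


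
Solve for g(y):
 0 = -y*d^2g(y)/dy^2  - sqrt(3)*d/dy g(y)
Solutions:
 g(y) = C1 + C2*y^(1 - sqrt(3))


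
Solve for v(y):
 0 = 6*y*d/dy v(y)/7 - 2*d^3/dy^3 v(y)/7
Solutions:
 v(y) = C1 + Integral(C2*airyai(3^(1/3)*y) + C3*airybi(3^(1/3)*y), y)


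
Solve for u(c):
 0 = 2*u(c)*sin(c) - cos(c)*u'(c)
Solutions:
 u(c) = C1/cos(c)^2


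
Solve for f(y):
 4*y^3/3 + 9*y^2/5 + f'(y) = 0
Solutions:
 f(y) = C1 - y^4/3 - 3*y^3/5


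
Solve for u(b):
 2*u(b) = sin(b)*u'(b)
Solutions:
 u(b) = C1*(cos(b) - 1)/(cos(b) + 1)


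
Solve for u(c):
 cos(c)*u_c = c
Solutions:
 u(c) = C1 + Integral(c/cos(c), c)


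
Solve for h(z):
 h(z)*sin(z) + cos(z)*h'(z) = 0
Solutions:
 h(z) = C1*cos(z)


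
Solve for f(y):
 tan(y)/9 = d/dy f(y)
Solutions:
 f(y) = C1 - log(cos(y))/9


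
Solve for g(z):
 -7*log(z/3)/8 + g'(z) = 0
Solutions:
 g(z) = C1 + 7*z*log(z)/8 - 7*z*log(3)/8 - 7*z/8


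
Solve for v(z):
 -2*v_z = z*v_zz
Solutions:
 v(z) = C1 + C2/z


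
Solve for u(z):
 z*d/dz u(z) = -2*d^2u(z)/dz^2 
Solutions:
 u(z) = C1 + C2*erf(z/2)


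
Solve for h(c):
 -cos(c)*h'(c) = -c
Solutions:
 h(c) = C1 + Integral(c/cos(c), c)


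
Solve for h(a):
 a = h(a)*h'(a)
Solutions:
 h(a) = -sqrt(C1 + a^2)
 h(a) = sqrt(C1 + a^2)


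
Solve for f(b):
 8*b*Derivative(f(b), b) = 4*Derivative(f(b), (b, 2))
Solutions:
 f(b) = C1 + C2*erfi(b)


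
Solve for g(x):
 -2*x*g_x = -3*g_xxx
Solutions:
 g(x) = C1 + Integral(C2*airyai(2^(1/3)*3^(2/3)*x/3) + C3*airybi(2^(1/3)*3^(2/3)*x/3), x)


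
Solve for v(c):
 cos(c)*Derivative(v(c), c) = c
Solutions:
 v(c) = C1 + Integral(c/cos(c), c)


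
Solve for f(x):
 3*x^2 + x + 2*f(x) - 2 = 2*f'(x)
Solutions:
 f(x) = C1*exp(x) - 3*x^2/2 - 7*x/2 - 5/2


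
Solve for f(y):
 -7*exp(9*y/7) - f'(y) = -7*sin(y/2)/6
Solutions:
 f(y) = C1 - 49*exp(9*y/7)/9 - 7*cos(y/2)/3


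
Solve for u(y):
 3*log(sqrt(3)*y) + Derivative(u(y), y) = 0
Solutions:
 u(y) = C1 - 3*y*log(y) - 3*y*log(3)/2 + 3*y


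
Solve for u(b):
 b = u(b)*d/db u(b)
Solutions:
 u(b) = -sqrt(C1 + b^2)
 u(b) = sqrt(C1 + b^2)


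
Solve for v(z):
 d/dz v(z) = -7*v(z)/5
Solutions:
 v(z) = C1*exp(-7*z/5)


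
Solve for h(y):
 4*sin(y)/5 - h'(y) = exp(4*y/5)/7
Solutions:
 h(y) = C1 - 5*exp(4*y/5)/28 - 4*cos(y)/5


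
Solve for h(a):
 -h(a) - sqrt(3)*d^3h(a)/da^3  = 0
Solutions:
 h(a) = C3*exp(-3^(5/6)*a/3) + (C1*sin(3^(1/3)*a/2) + C2*cos(3^(1/3)*a/2))*exp(3^(5/6)*a/6)


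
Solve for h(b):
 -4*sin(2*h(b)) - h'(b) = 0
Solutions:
 h(b) = pi - acos((-C1 - exp(16*b))/(C1 - exp(16*b)))/2
 h(b) = acos((-C1 - exp(16*b))/(C1 - exp(16*b)))/2


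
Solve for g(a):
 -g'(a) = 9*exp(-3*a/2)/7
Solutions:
 g(a) = C1 + 6*exp(-3*a/2)/7


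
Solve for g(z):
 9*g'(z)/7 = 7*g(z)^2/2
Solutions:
 g(z) = -18/(C1 + 49*z)


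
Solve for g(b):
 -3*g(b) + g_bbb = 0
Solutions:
 g(b) = C3*exp(3^(1/3)*b) + (C1*sin(3^(5/6)*b/2) + C2*cos(3^(5/6)*b/2))*exp(-3^(1/3)*b/2)


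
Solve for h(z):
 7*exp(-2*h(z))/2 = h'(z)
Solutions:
 h(z) = log(-sqrt(C1 + 7*z))
 h(z) = log(C1 + 7*z)/2


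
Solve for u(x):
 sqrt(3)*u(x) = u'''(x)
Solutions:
 u(x) = C3*exp(3^(1/6)*x) + (C1*sin(3^(2/3)*x/2) + C2*cos(3^(2/3)*x/2))*exp(-3^(1/6)*x/2)


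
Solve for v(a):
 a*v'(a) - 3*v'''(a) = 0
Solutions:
 v(a) = C1 + Integral(C2*airyai(3^(2/3)*a/3) + C3*airybi(3^(2/3)*a/3), a)


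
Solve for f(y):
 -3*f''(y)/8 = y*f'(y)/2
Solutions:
 f(y) = C1 + C2*erf(sqrt(6)*y/3)


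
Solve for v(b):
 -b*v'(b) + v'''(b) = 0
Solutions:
 v(b) = C1 + Integral(C2*airyai(b) + C3*airybi(b), b)


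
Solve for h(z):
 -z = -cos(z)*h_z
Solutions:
 h(z) = C1 + Integral(z/cos(z), z)


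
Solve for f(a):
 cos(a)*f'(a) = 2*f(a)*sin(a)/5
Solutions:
 f(a) = C1/cos(a)^(2/5)


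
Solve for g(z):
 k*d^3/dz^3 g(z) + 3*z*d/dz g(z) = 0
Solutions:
 g(z) = C1 + Integral(C2*airyai(3^(1/3)*z*(-1/k)^(1/3)) + C3*airybi(3^(1/3)*z*(-1/k)^(1/3)), z)


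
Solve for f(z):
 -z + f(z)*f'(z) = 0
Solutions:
 f(z) = -sqrt(C1 + z^2)
 f(z) = sqrt(C1 + z^2)


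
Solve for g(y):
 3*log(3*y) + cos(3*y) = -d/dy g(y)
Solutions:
 g(y) = C1 - 3*y*log(y) - 3*y*log(3) + 3*y - sin(3*y)/3


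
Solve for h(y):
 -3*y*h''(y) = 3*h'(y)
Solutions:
 h(y) = C1 + C2*log(y)


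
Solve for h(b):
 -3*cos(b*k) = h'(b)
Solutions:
 h(b) = C1 - 3*sin(b*k)/k


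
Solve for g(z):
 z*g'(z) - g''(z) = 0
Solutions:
 g(z) = C1 + C2*erfi(sqrt(2)*z/2)


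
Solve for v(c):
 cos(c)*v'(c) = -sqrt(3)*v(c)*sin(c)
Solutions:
 v(c) = C1*cos(c)^(sqrt(3))


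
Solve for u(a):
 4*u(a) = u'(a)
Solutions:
 u(a) = C1*exp(4*a)


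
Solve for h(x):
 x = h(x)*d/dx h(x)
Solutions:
 h(x) = -sqrt(C1 + x^2)
 h(x) = sqrt(C1 + x^2)


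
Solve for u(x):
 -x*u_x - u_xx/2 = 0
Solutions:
 u(x) = C1 + C2*erf(x)


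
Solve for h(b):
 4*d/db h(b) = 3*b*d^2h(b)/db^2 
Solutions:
 h(b) = C1 + C2*b^(7/3)


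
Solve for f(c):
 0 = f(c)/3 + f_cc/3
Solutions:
 f(c) = C1*sin(c) + C2*cos(c)


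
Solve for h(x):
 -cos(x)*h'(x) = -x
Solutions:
 h(x) = C1 + Integral(x/cos(x), x)


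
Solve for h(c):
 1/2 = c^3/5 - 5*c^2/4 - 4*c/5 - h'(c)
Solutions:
 h(c) = C1 + c^4/20 - 5*c^3/12 - 2*c^2/5 - c/2


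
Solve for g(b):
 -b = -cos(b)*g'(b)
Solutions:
 g(b) = C1 + Integral(b/cos(b), b)


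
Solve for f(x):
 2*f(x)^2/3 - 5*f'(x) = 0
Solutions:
 f(x) = -15/(C1 + 2*x)


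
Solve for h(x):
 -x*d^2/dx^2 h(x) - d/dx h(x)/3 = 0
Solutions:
 h(x) = C1 + C2*x^(2/3)


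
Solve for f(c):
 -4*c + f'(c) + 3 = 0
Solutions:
 f(c) = C1 + 2*c^2 - 3*c


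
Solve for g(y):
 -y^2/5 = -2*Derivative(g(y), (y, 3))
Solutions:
 g(y) = C1 + C2*y + C3*y^2 + y^5/600


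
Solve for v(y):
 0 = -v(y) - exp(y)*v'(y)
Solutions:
 v(y) = C1*exp(exp(-y))


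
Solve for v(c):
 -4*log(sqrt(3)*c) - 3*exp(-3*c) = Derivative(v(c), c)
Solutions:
 v(c) = C1 - 4*c*log(c) + 2*c*(2 - log(3)) + exp(-3*c)


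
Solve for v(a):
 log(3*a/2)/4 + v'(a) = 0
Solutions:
 v(a) = C1 - a*log(a)/4 - a*log(3)/4 + a*log(2)/4 + a/4


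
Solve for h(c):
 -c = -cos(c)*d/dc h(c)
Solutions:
 h(c) = C1 + Integral(c/cos(c), c)


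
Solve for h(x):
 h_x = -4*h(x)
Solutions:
 h(x) = C1*exp(-4*x)


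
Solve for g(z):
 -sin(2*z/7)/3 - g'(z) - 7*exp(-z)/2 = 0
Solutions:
 g(z) = C1 + 7*cos(2*z/7)/6 + 7*exp(-z)/2


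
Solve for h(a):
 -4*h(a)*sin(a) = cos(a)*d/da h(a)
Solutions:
 h(a) = C1*cos(a)^4


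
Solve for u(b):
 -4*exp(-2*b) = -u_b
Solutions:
 u(b) = C1 - 2*exp(-2*b)


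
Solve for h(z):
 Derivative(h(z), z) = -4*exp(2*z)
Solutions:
 h(z) = C1 - 2*exp(2*z)


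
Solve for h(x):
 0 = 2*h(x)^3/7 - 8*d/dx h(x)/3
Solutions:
 h(x) = -sqrt(14)*sqrt(-1/(C1 + 3*x))
 h(x) = sqrt(14)*sqrt(-1/(C1 + 3*x))


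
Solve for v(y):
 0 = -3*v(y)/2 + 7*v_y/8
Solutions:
 v(y) = C1*exp(12*y/7)


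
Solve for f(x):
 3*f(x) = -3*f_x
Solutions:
 f(x) = C1*exp(-x)


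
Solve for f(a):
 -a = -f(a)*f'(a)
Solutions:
 f(a) = -sqrt(C1 + a^2)
 f(a) = sqrt(C1 + a^2)


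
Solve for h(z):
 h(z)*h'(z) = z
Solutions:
 h(z) = -sqrt(C1 + z^2)
 h(z) = sqrt(C1 + z^2)


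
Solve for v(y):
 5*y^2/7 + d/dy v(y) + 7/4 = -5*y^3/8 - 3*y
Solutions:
 v(y) = C1 - 5*y^4/32 - 5*y^3/21 - 3*y^2/2 - 7*y/4


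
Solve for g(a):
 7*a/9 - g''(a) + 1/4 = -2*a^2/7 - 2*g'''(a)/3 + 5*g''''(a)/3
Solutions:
 g(a) = C1 + C2*a + a^4/42 + 73*a^3/378 + 53*a^2/1512 + (C3*sin(sqrt(14)*a/5) + C4*cos(sqrt(14)*a/5))*exp(a/5)


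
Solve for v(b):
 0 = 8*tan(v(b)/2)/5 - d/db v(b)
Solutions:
 v(b) = -2*asin(C1*exp(4*b/5)) + 2*pi
 v(b) = 2*asin(C1*exp(4*b/5))


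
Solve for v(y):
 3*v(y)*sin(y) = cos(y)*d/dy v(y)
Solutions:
 v(y) = C1/cos(y)^3


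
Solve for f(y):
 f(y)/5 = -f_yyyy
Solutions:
 f(y) = (C1*sin(sqrt(2)*5^(3/4)*y/10) + C2*cos(sqrt(2)*5^(3/4)*y/10))*exp(-sqrt(2)*5^(3/4)*y/10) + (C3*sin(sqrt(2)*5^(3/4)*y/10) + C4*cos(sqrt(2)*5^(3/4)*y/10))*exp(sqrt(2)*5^(3/4)*y/10)


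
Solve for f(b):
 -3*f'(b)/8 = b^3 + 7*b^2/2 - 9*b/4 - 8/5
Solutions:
 f(b) = C1 - 2*b^4/3 - 28*b^3/9 + 3*b^2 + 64*b/15


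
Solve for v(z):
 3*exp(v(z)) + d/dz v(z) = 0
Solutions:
 v(z) = log(1/(C1 + 3*z))


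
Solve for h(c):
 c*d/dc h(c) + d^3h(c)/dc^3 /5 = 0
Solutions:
 h(c) = C1 + Integral(C2*airyai(-5^(1/3)*c) + C3*airybi(-5^(1/3)*c), c)


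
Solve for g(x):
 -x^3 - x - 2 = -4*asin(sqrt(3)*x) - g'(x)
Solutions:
 g(x) = C1 + x^4/4 + x^2/2 - 4*x*asin(sqrt(3)*x) + 2*x - 4*sqrt(3)*sqrt(1 - 3*x^2)/3


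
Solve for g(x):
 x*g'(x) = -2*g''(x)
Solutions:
 g(x) = C1 + C2*erf(x/2)


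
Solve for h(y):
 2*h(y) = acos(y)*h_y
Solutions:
 h(y) = C1*exp(2*Integral(1/acos(y), y))


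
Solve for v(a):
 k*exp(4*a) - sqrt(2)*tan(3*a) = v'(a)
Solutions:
 v(a) = C1 + k*exp(4*a)/4 + sqrt(2)*log(cos(3*a))/3


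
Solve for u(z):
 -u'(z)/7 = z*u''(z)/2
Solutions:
 u(z) = C1 + C2*z^(5/7)


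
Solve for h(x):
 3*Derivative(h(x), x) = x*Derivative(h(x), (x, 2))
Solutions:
 h(x) = C1 + C2*x^4


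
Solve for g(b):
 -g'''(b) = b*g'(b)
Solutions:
 g(b) = C1 + Integral(C2*airyai(-b) + C3*airybi(-b), b)


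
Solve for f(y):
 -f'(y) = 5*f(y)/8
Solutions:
 f(y) = C1*exp(-5*y/8)


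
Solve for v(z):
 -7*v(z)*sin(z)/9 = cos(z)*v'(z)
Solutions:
 v(z) = C1*cos(z)^(7/9)


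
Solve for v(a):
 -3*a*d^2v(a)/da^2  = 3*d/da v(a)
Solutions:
 v(a) = C1 + C2*log(a)


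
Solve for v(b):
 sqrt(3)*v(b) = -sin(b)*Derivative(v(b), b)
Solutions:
 v(b) = C1*(cos(b) + 1)^(sqrt(3)/2)/(cos(b) - 1)^(sqrt(3)/2)


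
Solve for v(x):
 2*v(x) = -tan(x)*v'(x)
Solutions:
 v(x) = C1/sin(x)^2


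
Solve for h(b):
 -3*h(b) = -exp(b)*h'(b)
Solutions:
 h(b) = C1*exp(-3*exp(-b))


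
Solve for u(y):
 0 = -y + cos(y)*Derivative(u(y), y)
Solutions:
 u(y) = C1 + Integral(y/cos(y), y)


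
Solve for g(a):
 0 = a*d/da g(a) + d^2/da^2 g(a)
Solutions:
 g(a) = C1 + C2*erf(sqrt(2)*a/2)


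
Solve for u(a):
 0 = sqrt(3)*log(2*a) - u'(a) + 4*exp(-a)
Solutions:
 u(a) = C1 + sqrt(3)*a*log(a) + sqrt(3)*a*(-1 + log(2)) - 4*exp(-a)


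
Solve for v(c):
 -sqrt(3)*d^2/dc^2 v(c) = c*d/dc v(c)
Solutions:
 v(c) = C1 + C2*erf(sqrt(2)*3^(3/4)*c/6)


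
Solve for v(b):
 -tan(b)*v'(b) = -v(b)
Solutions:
 v(b) = C1*sin(b)


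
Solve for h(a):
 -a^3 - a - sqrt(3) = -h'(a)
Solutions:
 h(a) = C1 + a^4/4 + a^2/2 + sqrt(3)*a


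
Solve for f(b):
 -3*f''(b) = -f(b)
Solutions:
 f(b) = C1*exp(-sqrt(3)*b/3) + C2*exp(sqrt(3)*b/3)


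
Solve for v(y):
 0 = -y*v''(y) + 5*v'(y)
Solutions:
 v(y) = C1 + C2*y^6


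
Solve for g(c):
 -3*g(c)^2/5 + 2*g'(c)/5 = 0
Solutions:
 g(c) = -2/(C1 + 3*c)


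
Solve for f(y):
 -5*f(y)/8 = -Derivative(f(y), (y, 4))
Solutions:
 f(y) = C1*exp(-10^(1/4)*y/2) + C2*exp(10^(1/4)*y/2) + C3*sin(10^(1/4)*y/2) + C4*cos(10^(1/4)*y/2)


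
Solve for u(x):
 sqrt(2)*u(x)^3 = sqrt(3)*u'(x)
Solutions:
 u(x) = -sqrt(6)*sqrt(-1/(C1 + sqrt(6)*x))/2
 u(x) = sqrt(6)*sqrt(-1/(C1 + sqrt(6)*x))/2


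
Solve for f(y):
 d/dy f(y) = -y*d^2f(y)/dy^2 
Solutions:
 f(y) = C1 + C2*log(y)


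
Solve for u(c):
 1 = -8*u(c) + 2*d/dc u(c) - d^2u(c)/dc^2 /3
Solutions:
 u(c) = (C1*sin(sqrt(15)*c) + C2*cos(sqrt(15)*c))*exp(3*c) - 1/8


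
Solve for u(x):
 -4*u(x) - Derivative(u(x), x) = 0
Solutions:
 u(x) = C1*exp(-4*x)


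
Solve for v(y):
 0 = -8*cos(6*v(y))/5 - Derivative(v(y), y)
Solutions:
 8*y/5 - log(sin(6*v(y)) - 1)/12 + log(sin(6*v(y)) + 1)/12 = C1


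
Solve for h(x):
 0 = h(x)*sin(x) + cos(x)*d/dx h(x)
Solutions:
 h(x) = C1*cos(x)


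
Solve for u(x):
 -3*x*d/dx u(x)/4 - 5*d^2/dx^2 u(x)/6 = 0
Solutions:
 u(x) = C1 + C2*erf(3*sqrt(5)*x/10)


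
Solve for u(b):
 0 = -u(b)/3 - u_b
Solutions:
 u(b) = C1*exp(-b/3)


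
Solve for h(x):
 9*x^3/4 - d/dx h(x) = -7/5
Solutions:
 h(x) = C1 + 9*x^4/16 + 7*x/5


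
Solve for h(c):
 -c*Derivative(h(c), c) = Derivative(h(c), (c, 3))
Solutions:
 h(c) = C1 + Integral(C2*airyai(-c) + C3*airybi(-c), c)


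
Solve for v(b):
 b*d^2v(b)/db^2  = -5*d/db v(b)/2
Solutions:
 v(b) = C1 + C2/b^(3/2)


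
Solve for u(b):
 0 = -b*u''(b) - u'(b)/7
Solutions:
 u(b) = C1 + C2*b^(6/7)


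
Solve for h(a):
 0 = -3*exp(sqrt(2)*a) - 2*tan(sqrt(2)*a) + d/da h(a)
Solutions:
 h(a) = C1 + 3*sqrt(2)*exp(sqrt(2)*a)/2 - sqrt(2)*log(cos(sqrt(2)*a))


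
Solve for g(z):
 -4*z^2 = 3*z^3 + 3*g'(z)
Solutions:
 g(z) = C1 - z^4/4 - 4*z^3/9


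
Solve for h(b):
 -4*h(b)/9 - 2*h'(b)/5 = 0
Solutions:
 h(b) = C1*exp(-10*b/9)


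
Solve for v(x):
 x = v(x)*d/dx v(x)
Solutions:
 v(x) = -sqrt(C1 + x^2)
 v(x) = sqrt(C1 + x^2)


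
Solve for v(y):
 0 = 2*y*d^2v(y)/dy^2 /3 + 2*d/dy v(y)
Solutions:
 v(y) = C1 + C2/y^2


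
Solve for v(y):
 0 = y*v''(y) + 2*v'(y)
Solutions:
 v(y) = C1 + C2/y


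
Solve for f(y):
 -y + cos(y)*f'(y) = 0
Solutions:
 f(y) = C1 + Integral(y/cos(y), y)


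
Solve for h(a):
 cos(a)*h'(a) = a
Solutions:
 h(a) = C1 + Integral(a/cos(a), a)


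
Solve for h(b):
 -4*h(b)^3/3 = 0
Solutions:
 h(b) = 0


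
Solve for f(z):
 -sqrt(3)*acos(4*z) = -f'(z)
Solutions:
 f(z) = C1 + sqrt(3)*(z*acos(4*z) - sqrt(1 - 16*z^2)/4)


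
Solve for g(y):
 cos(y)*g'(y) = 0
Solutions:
 g(y) = C1


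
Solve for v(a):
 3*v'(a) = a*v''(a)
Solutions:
 v(a) = C1 + C2*a^4


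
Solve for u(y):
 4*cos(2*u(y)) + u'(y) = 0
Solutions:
 u(y) = -asin((C1 + exp(16*y))/(C1 - exp(16*y)))/2 + pi/2
 u(y) = asin((C1 + exp(16*y))/(C1 - exp(16*y)))/2


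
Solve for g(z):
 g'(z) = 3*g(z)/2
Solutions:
 g(z) = C1*exp(3*z/2)


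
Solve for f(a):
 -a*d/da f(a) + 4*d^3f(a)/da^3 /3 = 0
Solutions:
 f(a) = C1 + Integral(C2*airyai(6^(1/3)*a/2) + C3*airybi(6^(1/3)*a/2), a)


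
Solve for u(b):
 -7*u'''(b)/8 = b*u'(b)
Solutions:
 u(b) = C1 + Integral(C2*airyai(-2*7^(2/3)*b/7) + C3*airybi(-2*7^(2/3)*b/7), b)


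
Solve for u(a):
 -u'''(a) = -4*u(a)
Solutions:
 u(a) = C3*exp(2^(2/3)*a) + (C1*sin(2^(2/3)*sqrt(3)*a/2) + C2*cos(2^(2/3)*sqrt(3)*a/2))*exp(-2^(2/3)*a/2)


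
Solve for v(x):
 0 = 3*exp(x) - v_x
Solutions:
 v(x) = C1 + 3*exp(x)


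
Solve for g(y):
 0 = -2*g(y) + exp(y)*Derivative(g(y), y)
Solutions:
 g(y) = C1*exp(-2*exp(-y))


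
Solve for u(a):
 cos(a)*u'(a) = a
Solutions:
 u(a) = C1 + Integral(a/cos(a), a)


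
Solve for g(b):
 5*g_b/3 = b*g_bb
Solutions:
 g(b) = C1 + C2*b^(8/3)


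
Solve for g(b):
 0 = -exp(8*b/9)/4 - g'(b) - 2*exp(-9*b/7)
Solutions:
 g(b) = C1 - 9*exp(8*b/9)/32 + 14*exp(-9*b/7)/9


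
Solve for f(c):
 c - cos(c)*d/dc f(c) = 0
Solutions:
 f(c) = C1 + Integral(c/cos(c), c)


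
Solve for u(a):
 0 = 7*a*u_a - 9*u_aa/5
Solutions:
 u(a) = C1 + C2*erfi(sqrt(70)*a/6)


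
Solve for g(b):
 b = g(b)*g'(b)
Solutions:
 g(b) = -sqrt(C1 + b^2)
 g(b) = sqrt(C1 + b^2)


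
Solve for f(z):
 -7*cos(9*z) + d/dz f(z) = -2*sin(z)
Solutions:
 f(z) = C1 + 7*sin(9*z)/9 + 2*cos(z)


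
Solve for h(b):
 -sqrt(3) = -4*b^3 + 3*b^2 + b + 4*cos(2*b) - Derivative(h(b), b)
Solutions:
 h(b) = C1 - b^4 + b^3 + b^2/2 + sqrt(3)*b + 2*sin(2*b)


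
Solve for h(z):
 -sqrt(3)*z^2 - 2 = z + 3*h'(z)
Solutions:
 h(z) = C1 - sqrt(3)*z^3/9 - z^2/6 - 2*z/3


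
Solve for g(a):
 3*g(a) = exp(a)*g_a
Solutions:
 g(a) = C1*exp(-3*exp(-a))


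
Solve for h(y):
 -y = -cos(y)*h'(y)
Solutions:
 h(y) = C1 + Integral(y/cos(y), y)


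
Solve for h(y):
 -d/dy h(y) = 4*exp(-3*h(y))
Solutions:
 h(y) = log(C1 - 12*y)/3
 h(y) = log((-3^(1/3) - 3^(5/6)*I)*(C1 - 4*y)^(1/3)/2)
 h(y) = log((-3^(1/3) + 3^(5/6)*I)*(C1 - 4*y)^(1/3)/2)


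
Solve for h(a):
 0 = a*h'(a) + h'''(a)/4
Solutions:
 h(a) = C1 + Integral(C2*airyai(-2^(2/3)*a) + C3*airybi(-2^(2/3)*a), a)


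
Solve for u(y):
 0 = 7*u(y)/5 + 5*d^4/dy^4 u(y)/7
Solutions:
 u(y) = (C1*sin(sqrt(70)*y/10) + C2*cos(sqrt(70)*y/10))*exp(-sqrt(70)*y/10) + (C3*sin(sqrt(70)*y/10) + C4*cos(sqrt(70)*y/10))*exp(sqrt(70)*y/10)


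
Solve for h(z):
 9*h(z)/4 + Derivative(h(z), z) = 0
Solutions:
 h(z) = C1*exp(-9*z/4)


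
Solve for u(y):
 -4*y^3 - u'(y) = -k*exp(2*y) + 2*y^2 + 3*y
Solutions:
 u(y) = C1 + k*exp(2*y)/2 - y^4 - 2*y^3/3 - 3*y^2/2


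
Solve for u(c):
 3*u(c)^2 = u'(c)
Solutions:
 u(c) = -1/(C1 + 3*c)


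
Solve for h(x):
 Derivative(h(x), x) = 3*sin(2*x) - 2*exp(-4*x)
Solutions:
 h(x) = C1 - 3*cos(2*x)/2 + exp(-4*x)/2


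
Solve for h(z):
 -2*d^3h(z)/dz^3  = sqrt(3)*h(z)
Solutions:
 h(z) = C3*exp(-2^(2/3)*3^(1/6)*z/2) + (C1*sin(6^(2/3)*z/4) + C2*cos(6^(2/3)*z/4))*exp(2^(2/3)*3^(1/6)*z/4)


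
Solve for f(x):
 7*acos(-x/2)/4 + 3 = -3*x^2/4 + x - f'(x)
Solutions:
 f(x) = C1 - x^3/4 + x^2/2 - 7*x*acos(-x/2)/4 - 3*x - 7*sqrt(4 - x^2)/4


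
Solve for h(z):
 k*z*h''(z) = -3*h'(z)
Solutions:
 h(z) = C1 + z^(((re(k) - 3)*re(k) + im(k)^2)/(re(k)^2 + im(k)^2))*(C2*sin(3*log(z)*Abs(im(k))/(re(k)^2 + im(k)^2)) + C3*cos(3*log(z)*im(k)/(re(k)^2 + im(k)^2)))


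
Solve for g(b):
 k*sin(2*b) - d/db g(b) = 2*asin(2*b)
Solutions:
 g(b) = C1 - 2*b*asin(2*b) - k*cos(2*b)/2 - sqrt(1 - 4*b^2)


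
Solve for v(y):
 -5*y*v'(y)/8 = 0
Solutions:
 v(y) = C1


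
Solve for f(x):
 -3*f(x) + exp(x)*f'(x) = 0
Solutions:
 f(x) = C1*exp(-3*exp(-x))


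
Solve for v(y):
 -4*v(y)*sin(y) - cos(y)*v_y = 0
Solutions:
 v(y) = C1*cos(y)^4


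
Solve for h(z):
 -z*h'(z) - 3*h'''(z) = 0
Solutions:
 h(z) = C1 + Integral(C2*airyai(-3^(2/3)*z/3) + C3*airybi(-3^(2/3)*z/3), z)


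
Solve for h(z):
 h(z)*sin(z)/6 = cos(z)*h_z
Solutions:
 h(z) = C1/cos(z)^(1/6)


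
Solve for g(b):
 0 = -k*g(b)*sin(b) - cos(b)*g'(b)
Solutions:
 g(b) = C1*exp(k*log(cos(b)))


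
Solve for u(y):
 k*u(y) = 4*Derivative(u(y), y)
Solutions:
 u(y) = C1*exp(k*y/4)


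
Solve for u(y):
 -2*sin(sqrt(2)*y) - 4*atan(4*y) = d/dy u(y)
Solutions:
 u(y) = C1 - 4*y*atan(4*y) + log(16*y^2 + 1)/2 + sqrt(2)*cos(sqrt(2)*y)


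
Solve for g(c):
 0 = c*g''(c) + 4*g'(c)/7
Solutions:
 g(c) = C1 + C2*c^(3/7)


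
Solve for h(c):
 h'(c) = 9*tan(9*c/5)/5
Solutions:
 h(c) = C1 - log(cos(9*c/5))


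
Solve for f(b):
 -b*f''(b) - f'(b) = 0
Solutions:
 f(b) = C1 + C2*log(b)
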